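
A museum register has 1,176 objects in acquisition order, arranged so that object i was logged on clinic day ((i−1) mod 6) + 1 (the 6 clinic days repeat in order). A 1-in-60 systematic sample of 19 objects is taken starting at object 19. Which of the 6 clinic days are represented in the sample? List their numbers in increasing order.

1

Consecutive selections differ by k = 60, so their clinic day numbers differ by 60 mod 6 = 0.
gcd(60, 6) = 6, so the sample visits 6/6 = 1 distinct residues mod 6.
Start 19 is clinic day 1; the clinic days hit are 1.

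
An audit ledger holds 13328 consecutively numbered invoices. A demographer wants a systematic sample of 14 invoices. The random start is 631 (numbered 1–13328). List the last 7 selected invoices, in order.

7295, 8247, 9199, 10151, 11103, 12055, 13007

k = N/n = 13328/14 = 952
8th selection = 631 + 7×952 = 7295
9th: 7295 + 952 = 8247
10th: 8247 + 952 = 9199
11th: 9199 + 952 = 10151
12th: 10151 + 952 = 11103
13th: 11103 + 952 = 12055
14th: 12055 + 952 = 13007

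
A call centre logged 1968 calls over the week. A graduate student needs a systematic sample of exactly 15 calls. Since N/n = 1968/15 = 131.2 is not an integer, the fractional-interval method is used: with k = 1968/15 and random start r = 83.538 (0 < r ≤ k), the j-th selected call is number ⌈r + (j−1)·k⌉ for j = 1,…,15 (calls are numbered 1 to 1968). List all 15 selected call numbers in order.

j=1: r + 0k = 83.538 → ⌈·⌉ = 84
j=2: r + 1k = 214.738 → ⌈·⌉ = 215
j=3: r + 2k = 345.938 → ⌈·⌉ = 346
j=4: r + 3k = 477.138 → ⌈·⌉ = 478
j=5: r + 4k = 608.338 → ⌈·⌉ = 609
j=6: r + 5k = 739.538 → ⌈·⌉ = 740
j=7: r + 6k = 870.738 → ⌈·⌉ = 871
j=8: r + 7k = 1001.938 → ⌈·⌉ = 1002
j=9: r + 8k = 1133.138 → ⌈·⌉ = 1134
j=10: r + 9k = 1264.338 → ⌈·⌉ = 1265
j=11: r + 10k = 1395.538 → ⌈·⌉ = 1396
j=12: r + 11k = 1526.738 → ⌈·⌉ = 1527
j=13: r + 12k = 1657.938 → ⌈·⌉ = 1658
j=14: r + 13k = 1789.138 → ⌈·⌉ = 1790
j=15: r + 14k = 1920.338 → ⌈·⌉ = 1921

84, 215, 346, 478, 609, 740, 871, 1002, 1134, 1265, 1396, 1527, 1658, 1790, 1921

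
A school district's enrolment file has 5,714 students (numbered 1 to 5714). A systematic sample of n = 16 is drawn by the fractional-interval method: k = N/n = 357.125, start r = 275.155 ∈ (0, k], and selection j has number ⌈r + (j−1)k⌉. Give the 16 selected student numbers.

j=1: r + 0k = 275.155 → ⌈·⌉ = 276
j=2: r + 1k = 632.28 → ⌈·⌉ = 633
j=3: r + 2k = 989.405 → ⌈·⌉ = 990
j=4: r + 3k = 1346.53 → ⌈·⌉ = 1347
j=5: r + 4k = 1703.655 → ⌈·⌉ = 1704
j=6: r + 5k = 2060.78 → ⌈·⌉ = 2061
j=7: r + 6k = 2417.905 → ⌈·⌉ = 2418
j=8: r + 7k = 2775.03 → ⌈·⌉ = 2776
j=9: r + 8k = 3132.155 → ⌈·⌉ = 3133
j=10: r + 9k = 3489.28 → ⌈·⌉ = 3490
j=11: r + 10k = 3846.405 → ⌈·⌉ = 3847
j=12: r + 11k = 4203.53 → ⌈·⌉ = 4204
j=13: r + 12k = 4560.655 → ⌈·⌉ = 4561
j=14: r + 13k = 4917.78 → ⌈·⌉ = 4918
j=15: r + 14k = 5274.905 → ⌈·⌉ = 5275
j=16: r + 15k = 5632.03 → ⌈·⌉ = 5633

276, 633, 990, 1347, 1704, 2061, 2418, 2776, 3133, 3490, 3847, 4204, 4561, 4918, 5275, 5633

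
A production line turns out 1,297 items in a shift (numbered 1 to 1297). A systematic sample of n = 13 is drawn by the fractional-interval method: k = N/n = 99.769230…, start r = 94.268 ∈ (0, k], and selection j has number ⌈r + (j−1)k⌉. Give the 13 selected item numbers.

j=1: r + 0k = 94.268 → ⌈·⌉ = 95
j=2: r + 1k = 194.037230… → ⌈·⌉ = 195
j=3: r + 2k = 293.806461… → ⌈·⌉ = 294
j=4: r + 3k = 393.575692… → ⌈·⌉ = 394
j=5: r + 4k = 493.344923… → ⌈·⌉ = 494
j=6: r + 5k = 593.114153… → ⌈·⌉ = 594
j=7: r + 6k = 692.883384… → ⌈·⌉ = 693
j=8: r + 7k = 792.652615… → ⌈·⌉ = 793
j=9: r + 8k = 892.421846… → ⌈·⌉ = 893
j=10: r + 9k = 992.191076… → ⌈·⌉ = 993
j=11: r + 10k = 1091.960307… → ⌈·⌉ = 1092
j=12: r + 11k = 1191.729538… → ⌈·⌉ = 1192
j=13: r + 12k = 1291.498769… → ⌈·⌉ = 1292

95, 195, 294, 394, 494, 594, 693, 793, 893, 993, 1092, 1192, 1292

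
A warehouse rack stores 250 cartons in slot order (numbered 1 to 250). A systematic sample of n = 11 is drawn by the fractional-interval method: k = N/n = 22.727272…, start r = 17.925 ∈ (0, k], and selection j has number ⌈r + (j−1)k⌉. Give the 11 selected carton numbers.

j=1: r + 0k = 17.925 → ⌈·⌉ = 18
j=2: r + 1k = 40.652272… → ⌈·⌉ = 41
j=3: r + 2k = 63.379545… → ⌈·⌉ = 64
j=4: r + 3k = 86.106818… → ⌈·⌉ = 87
j=5: r + 4k = 108.834090… → ⌈·⌉ = 109
j=6: r + 5k = 131.561363… → ⌈·⌉ = 132
j=7: r + 6k = 154.288636… → ⌈·⌉ = 155
j=8: r + 7k = 177.015909… → ⌈·⌉ = 178
j=9: r + 8k = 199.743181… → ⌈·⌉ = 200
j=10: r + 9k = 222.470454… → ⌈·⌉ = 223
j=11: r + 10k = 245.197727… → ⌈·⌉ = 246

18, 41, 64, 87, 109, 132, 155, 178, 200, 223, 246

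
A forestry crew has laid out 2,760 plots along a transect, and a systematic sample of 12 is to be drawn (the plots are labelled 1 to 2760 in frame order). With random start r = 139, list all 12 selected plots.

k = N/n = 2760/12 = 230
plot 1: 139
plot 2: 139 + 230 = 369
plot 3: 369 + 230 = 599
plot 4: 599 + 230 = 829
plot 5: 829 + 230 = 1059
plot 6: 1059 + 230 = 1289
plot 7: 1289 + 230 = 1519
plot 8: 1519 + 230 = 1749
plot 9: 1749 + 230 = 1979
plot 10: 1979 + 230 = 2209
plot 11: 2209 + 230 = 2439
plot 12: 2439 + 230 = 2669

139, 369, 599, 829, 1059, 1289, 1519, 1749, 1979, 2209, 2439, 2669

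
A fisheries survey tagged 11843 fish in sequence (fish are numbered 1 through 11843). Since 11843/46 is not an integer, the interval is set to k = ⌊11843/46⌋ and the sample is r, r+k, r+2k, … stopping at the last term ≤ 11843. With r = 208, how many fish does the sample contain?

k = ⌊11843/46⌋ = 257
Achieved size = ⌊(11843 − 208)/257⌋ + 1 = ⌊11635/257⌋ + 1 = 45 + 1 = 46
(last selection: 208 + 45×257 = 11773 ≤ 11843; next would be 12030 > 11843)

46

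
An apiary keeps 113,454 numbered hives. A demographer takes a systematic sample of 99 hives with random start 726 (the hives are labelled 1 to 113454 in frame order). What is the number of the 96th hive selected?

k = 113454/99 = 1146
96th selection = r + (96−1)·k = 726 + 95×1146 = 726 + 108870 = 109596

109596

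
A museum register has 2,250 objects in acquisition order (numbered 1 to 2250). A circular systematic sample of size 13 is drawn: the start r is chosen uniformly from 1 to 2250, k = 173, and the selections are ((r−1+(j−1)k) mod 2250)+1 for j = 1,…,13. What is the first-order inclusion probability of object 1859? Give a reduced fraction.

13/2250

For each position j, as r ranges over 1…2250 the j-th selection hits every object exactly once, so object 1859 is selected for exactly 13 of the 2250 starts.
Inclusion probability = 13/2250.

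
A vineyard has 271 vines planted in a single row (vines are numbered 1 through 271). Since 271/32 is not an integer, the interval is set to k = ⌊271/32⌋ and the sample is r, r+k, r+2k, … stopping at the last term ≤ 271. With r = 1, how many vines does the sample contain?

34

k = ⌊271/32⌋ = 8
Achieved size = ⌊(271 − 1)/8⌋ + 1 = ⌊270/8⌋ + 1 = 33 + 1 = 34
(last selection: 1 + 33×8 = 265 ≤ 271; next would be 273 > 271)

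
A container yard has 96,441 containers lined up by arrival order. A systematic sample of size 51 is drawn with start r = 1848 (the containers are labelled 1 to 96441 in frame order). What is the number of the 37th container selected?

k = 96441/51 = 1891
37th selection = r + (37−1)·k = 1848 + 36×1891 = 1848 + 68076 = 69924

69924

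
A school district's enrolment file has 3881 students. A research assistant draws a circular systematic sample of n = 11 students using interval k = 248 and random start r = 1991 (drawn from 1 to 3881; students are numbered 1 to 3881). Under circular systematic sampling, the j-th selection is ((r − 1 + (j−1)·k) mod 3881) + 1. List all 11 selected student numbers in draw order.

1991, 2239, 2487, 2735, 2983, 3231, 3479, 3727, 94, 342, 590

Selection 1: 1991
Selection 2: 1991 + 248 = 2239
Selection 3: 2239 + 248 = 2487
Selection 4: 2487 + 248 = 2735
Selection 5: 2735 + 248 = 2983
Selection 6: 2983 + 248 = 3231
Selection 7: 3231 + 248 = 3479
Selection 8: 3479 + 248 = 3727
Selection 9: 3727 + 248 = 3975 → 3975 − 3881 = 94
Selection 10: 94 + 248 = 342
Selection 11: 342 + 248 = 590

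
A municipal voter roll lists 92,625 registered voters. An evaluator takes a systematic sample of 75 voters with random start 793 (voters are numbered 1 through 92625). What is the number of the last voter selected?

k = 92625/75 = 1235
75th selection = r + (75−1)·k = 793 + 74×1235 = 793 + 91390 = 92183

92183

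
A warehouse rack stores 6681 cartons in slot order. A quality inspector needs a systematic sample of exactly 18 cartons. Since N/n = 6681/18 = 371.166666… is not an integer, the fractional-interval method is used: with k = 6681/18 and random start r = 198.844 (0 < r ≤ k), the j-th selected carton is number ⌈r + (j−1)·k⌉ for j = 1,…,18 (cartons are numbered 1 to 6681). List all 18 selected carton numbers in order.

199, 571, 942, 1313, 1684, 2055, 2426, 2798, 3169, 3540, 3911, 4282, 4653, 5025, 5396, 5767, 6138, 6509

j=1: r + 0k = 198.844 → ⌈·⌉ = 199
j=2: r + 1k = 570.010666… → ⌈·⌉ = 571
j=3: r + 2k = 941.177333… → ⌈·⌉ = 942
j=4: r + 3k = 1312.344 → ⌈·⌉ = 1313
j=5: r + 4k = 1683.510666… → ⌈·⌉ = 1684
j=6: r + 5k = 2054.677333… → ⌈·⌉ = 2055
j=7: r + 6k = 2425.844 → ⌈·⌉ = 2426
j=8: r + 7k = 2797.010666… → ⌈·⌉ = 2798
j=9: r + 8k = 3168.177333… → ⌈·⌉ = 3169
j=10: r + 9k = 3539.344 → ⌈·⌉ = 3540
j=11: r + 10k = 3910.510666… → ⌈·⌉ = 3911
j=12: r + 11k = 4281.677333… → ⌈·⌉ = 4282
j=13: r + 12k = 4652.844 → ⌈·⌉ = 4653
j=14: r + 13k = 5024.010666… → ⌈·⌉ = 5025
j=15: r + 14k = 5395.177333… → ⌈·⌉ = 5396
j=16: r + 15k = 5766.344 → ⌈·⌉ = 5767
j=17: r + 16k = 6137.510666… → ⌈·⌉ = 6138
j=18: r + 17k = 6508.677333… → ⌈·⌉ = 6509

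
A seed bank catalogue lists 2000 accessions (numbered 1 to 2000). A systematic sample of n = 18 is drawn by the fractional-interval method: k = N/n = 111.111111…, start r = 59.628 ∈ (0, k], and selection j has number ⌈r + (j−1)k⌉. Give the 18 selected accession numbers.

j=1: r + 0k = 59.628 → ⌈·⌉ = 60
j=2: r + 1k = 170.739111… → ⌈·⌉ = 171
j=3: r + 2k = 281.850222… → ⌈·⌉ = 282
j=4: r + 3k = 392.961333… → ⌈·⌉ = 393
j=5: r + 4k = 504.072444… → ⌈·⌉ = 505
j=6: r + 5k = 615.183555… → ⌈·⌉ = 616
j=7: r + 6k = 726.294666… → ⌈·⌉ = 727
j=8: r + 7k = 837.405777… → ⌈·⌉ = 838
j=9: r + 8k = 948.516888… → ⌈·⌉ = 949
j=10: r + 9k = 1059.628 → ⌈·⌉ = 1060
j=11: r + 10k = 1170.739111… → ⌈·⌉ = 1171
j=12: r + 11k = 1281.850222… → ⌈·⌉ = 1282
j=13: r + 12k = 1392.961333… → ⌈·⌉ = 1393
j=14: r + 13k = 1504.072444… → ⌈·⌉ = 1505
j=15: r + 14k = 1615.183555… → ⌈·⌉ = 1616
j=16: r + 15k = 1726.294666… → ⌈·⌉ = 1727
j=17: r + 16k = 1837.405777… → ⌈·⌉ = 1838
j=18: r + 17k = 1948.516888… → ⌈·⌉ = 1949

60, 171, 282, 393, 505, 616, 727, 838, 949, 1060, 1171, 1282, 1393, 1505, 1616, 1727, 1838, 1949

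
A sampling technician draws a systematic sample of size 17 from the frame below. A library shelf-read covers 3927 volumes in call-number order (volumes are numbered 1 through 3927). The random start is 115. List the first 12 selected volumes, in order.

k = N/n = 3927/17 = 231
volume 1: 115
volume 2: 115 + 231 = 346
volume 3: 346 + 231 = 577
volume 4: 577 + 231 = 808
volume 5: 808 + 231 = 1039
volume 6: 1039 + 231 = 1270
volume 7: 1270 + 231 = 1501
volume 8: 1501 + 231 = 1732
volume 9: 1732 + 231 = 1963
volume 10: 1963 + 231 = 2194
volume 11: 2194 + 231 = 2425
volume 12: 2425 + 231 = 2656

115, 346, 577, 808, 1039, 1270, 1501, 1732, 1963, 2194, 2425, 2656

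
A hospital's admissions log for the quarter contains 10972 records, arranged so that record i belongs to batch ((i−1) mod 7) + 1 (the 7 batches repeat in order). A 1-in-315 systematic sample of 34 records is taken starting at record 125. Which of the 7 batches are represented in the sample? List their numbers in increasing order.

6

Consecutive selections differ by k = 315, so their batch numbers differ by 315 mod 7 = 0.
gcd(315, 7) = 7, so the sample visits 7/7 = 1 distinct residues mod 7.
Start 125 is batch 6; the batches hit are 6.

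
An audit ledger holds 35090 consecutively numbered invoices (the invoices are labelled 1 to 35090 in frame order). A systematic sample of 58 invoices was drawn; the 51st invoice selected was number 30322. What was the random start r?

k = 35090/58 = 605
r = 30322 − (51−1)×605 = 30322 − 30250 = 72

72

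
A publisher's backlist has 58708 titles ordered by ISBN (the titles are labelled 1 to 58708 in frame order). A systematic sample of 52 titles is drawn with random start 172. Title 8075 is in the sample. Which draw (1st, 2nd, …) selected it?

8

k = 58708/52 = 1129
position = (8075 − 172)/1129 + 1 = 7903/1129 + 1 = 7 + 1 = 8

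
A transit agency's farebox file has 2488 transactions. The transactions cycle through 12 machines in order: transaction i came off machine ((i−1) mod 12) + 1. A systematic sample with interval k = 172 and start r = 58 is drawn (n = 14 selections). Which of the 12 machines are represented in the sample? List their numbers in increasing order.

2, 6, 10

Consecutive selections differ by k = 172, so their machine numbers differ by 172 mod 12 = 4.
gcd(172, 12) = 4, so the sample visits 12/4 = 3 distinct residues mod 12.
Start 58 is machine 10; the machines hit are 2, 6, 10.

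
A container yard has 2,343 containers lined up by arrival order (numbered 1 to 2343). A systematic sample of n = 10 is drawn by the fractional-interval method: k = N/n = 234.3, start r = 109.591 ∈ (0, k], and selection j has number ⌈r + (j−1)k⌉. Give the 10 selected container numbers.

j=1: r + 0k = 109.591 → ⌈·⌉ = 110
j=2: r + 1k = 343.891 → ⌈·⌉ = 344
j=3: r + 2k = 578.191 → ⌈·⌉ = 579
j=4: r + 3k = 812.491 → ⌈·⌉ = 813
j=5: r + 4k = 1046.791 → ⌈·⌉ = 1047
j=6: r + 5k = 1281.091 → ⌈·⌉ = 1282
j=7: r + 6k = 1515.391 → ⌈·⌉ = 1516
j=8: r + 7k = 1749.691 → ⌈·⌉ = 1750
j=9: r + 8k = 1983.991 → ⌈·⌉ = 1984
j=10: r + 9k = 2218.291 → ⌈·⌉ = 2219

110, 344, 579, 813, 1047, 1282, 1516, 1750, 1984, 2219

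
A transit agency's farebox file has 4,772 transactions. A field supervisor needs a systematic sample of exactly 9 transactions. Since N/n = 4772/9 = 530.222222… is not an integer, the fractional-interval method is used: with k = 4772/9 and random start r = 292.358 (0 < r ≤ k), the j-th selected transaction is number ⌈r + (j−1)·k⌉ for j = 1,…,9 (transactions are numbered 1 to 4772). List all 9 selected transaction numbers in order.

293, 823, 1353, 1884, 2414, 2944, 3474, 4004, 4535

j=1: r + 0k = 292.358 → ⌈·⌉ = 293
j=2: r + 1k = 822.580222… → ⌈·⌉ = 823
j=3: r + 2k = 1352.802444… → ⌈·⌉ = 1353
j=4: r + 3k = 1883.024666… → ⌈·⌉ = 1884
j=5: r + 4k = 2413.246888… → ⌈·⌉ = 2414
j=6: r + 5k = 2943.469111… → ⌈·⌉ = 2944
j=7: r + 6k = 3473.691333… → ⌈·⌉ = 3474
j=8: r + 7k = 4003.913555… → ⌈·⌉ = 4004
j=9: r + 8k = 4534.135777… → ⌈·⌉ = 4535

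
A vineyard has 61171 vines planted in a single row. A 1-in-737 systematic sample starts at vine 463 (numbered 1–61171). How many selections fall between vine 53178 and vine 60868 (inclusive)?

k = 737
First selection ≥ 53178: 463 + ⌈(53178−463)/737⌉·737 = 463 + 72×737 = 53527
Last selection ≤ 60868: 463 + ⌊(60868−463)/737⌋·737 = 463 + 81×737 = 60160
Count = 81 − 72 + 1 = 10

10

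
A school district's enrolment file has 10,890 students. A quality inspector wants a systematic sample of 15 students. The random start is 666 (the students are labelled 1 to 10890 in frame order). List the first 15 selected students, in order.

k = N/n = 10890/15 = 726
student 1: 666
student 2: 666 + 726 = 1392
student 3: 1392 + 726 = 2118
student 4: 2118 + 726 = 2844
student 5: 2844 + 726 = 3570
student 6: 3570 + 726 = 4296
student 7: 4296 + 726 = 5022
student 8: 5022 + 726 = 5748
student 9: 5748 + 726 = 6474
student 10: 6474 + 726 = 7200
student 11: 7200 + 726 = 7926
student 12: 7926 + 726 = 8652
student 13: 8652 + 726 = 9378
student 14: 9378 + 726 = 10104
student 15: 10104 + 726 = 10830

666, 1392, 2118, 2844, 3570, 4296, 5022, 5748, 6474, 7200, 7926, 8652, 9378, 10104, 10830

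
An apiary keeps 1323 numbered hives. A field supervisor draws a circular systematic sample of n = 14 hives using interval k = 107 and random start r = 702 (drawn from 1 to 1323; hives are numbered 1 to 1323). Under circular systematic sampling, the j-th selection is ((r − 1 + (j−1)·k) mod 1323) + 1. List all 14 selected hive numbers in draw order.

702, 809, 916, 1023, 1130, 1237, 21, 128, 235, 342, 449, 556, 663, 770

Selection 1: 702
Selection 2: 702 + 107 = 809
Selection 3: 809 + 107 = 916
Selection 4: 916 + 107 = 1023
Selection 5: 1023 + 107 = 1130
Selection 6: 1130 + 107 = 1237
Selection 7: 1237 + 107 = 1344 → 1344 − 1323 = 21
Selection 8: 21 + 107 = 128
Selection 9: 128 + 107 = 235
Selection 10: 235 + 107 = 342
Selection 11: 342 + 107 = 449
Selection 12: 449 + 107 = 556
Selection 13: 556 + 107 = 663
Selection 14: 663 + 107 = 770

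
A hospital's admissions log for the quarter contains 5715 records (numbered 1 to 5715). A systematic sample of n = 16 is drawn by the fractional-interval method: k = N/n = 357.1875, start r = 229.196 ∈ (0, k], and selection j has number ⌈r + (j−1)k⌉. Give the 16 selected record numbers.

j=1: r + 0k = 229.196 → ⌈·⌉ = 230
j=2: r + 1k = 586.3835 → ⌈·⌉ = 587
j=3: r + 2k = 943.571 → ⌈·⌉ = 944
j=4: r + 3k = 1300.7585 → ⌈·⌉ = 1301
j=5: r + 4k = 1657.946 → ⌈·⌉ = 1658
j=6: r + 5k = 2015.1335 → ⌈·⌉ = 2016
j=7: r + 6k = 2372.321 → ⌈·⌉ = 2373
j=8: r + 7k = 2729.5085 → ⌈·⌉ = 2730
j=9: r + 8k = 3086.696 → ⌈·⌉ = 3087
j=10: r + 9k = 3443.8835 → ⌈·⌉ = 3444
j=11: r + 10k = 3801.071 → ⌈·⌉ = 3802
j=12: r + 11k = 4158.2585 → ⌈·⌉ = 4159
j=13: r + 12k = 4515.446 → ⌈·⌉ = 4516
j=14: r + 13k = 4872.6335 → ⌈·⌉ = 4873
j=15: r + 14k = 5229.821 → ⌈·⌉ = 5230
j=16: r + 15k = 5587.0085 → ⌈·⌉ = 5588

230, 587, 944, 1301, 1658, 2016, 2373, 2730, 3087, 3444, 3802, 4159, 4516, 4873, 5230, 5588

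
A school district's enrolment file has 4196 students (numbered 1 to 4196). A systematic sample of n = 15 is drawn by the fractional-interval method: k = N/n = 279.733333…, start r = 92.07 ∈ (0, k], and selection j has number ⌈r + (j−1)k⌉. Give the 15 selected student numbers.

93, 372, 652, 932, 1212, 1491, 1771, 2051, 2330, 2610, 2890, 3170, 3449, 3729, 4009

j=1: r + 0k = 92.07 → ⌈·⌉ = 93
j=2: r + 1k = 371.803333… → ⌈·⌉ = 372
j=3: r + 2k = 651.536666… → ⌈·⌉ = 652
j=4: r + 3k = 931.27 → ⌈·⌉ = 932
j=5: r + 4k = 1211.003333… → ⌈·⌉ = 1212
j=6: r + 5k = 1490.736666… → ⌈·⌉ = 1491
j=7: r + 6k = 1770.47 → ⌈·⌉ = 1771
j=8: r + 7k = 2050.203333… → ⌈·⌉ = 2051
j=9: r + 8k = 2329.936666… → ⌈·⌉ = 2330
j=10: r + 9k = 2609.67 → ⌈·⌉ = 2610
j=11: r + 10k = 2889.403333… → ⌈·⌉ = 2890
j=12: r + 11k = 3169.136666… → ⌈·⌉ = 3170
j=13: r + 12k = 3448.87 → ⌈·⌉ = 3449
j=14: r + 13k = 3728.603333… → ⌈·⌉ = 3729
j=15: r + 14k = 4008.336666… → ⌈·⌉ = 4009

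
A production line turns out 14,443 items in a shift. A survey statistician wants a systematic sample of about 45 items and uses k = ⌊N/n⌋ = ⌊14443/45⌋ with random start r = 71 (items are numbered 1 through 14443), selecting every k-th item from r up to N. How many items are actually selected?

k = ⌊14443/45⌋ = 320
Achieved size = ⌊(14443 − 71)/320⌋ + 1 = ⌊14372/320⌋ + 1 = 44 + 1 = 45
(last selection: 71 + 44×320 = 14151 ≤ 14443; next would be 14471 > 14443)

45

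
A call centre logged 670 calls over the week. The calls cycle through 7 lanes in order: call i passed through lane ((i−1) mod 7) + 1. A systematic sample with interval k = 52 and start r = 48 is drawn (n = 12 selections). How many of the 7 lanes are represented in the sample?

7

Consecutive selections differ by k = 52, so their lane numbers differ by 52 mod 7 = 3.
gcd(52, 7) = 1, so the sample visits 7/1 = 7 distinct residues mod 7.
Start 48 is lane 6; the lanes hit are 1, 2, 3, 4, 5, 6, 7.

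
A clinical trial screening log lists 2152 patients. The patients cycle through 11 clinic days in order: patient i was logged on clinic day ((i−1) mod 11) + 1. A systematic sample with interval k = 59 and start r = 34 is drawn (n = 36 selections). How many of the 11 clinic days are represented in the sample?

Consecutive selections differ by k = 59, so their clinic day numbers differ by 59 mod 11 = 4.
gcd(59, 11) = 1, so the sample visits 11/1 = 11 distinct residues mod 11.
Start 34 is clinic day 1; the clinic days hit are 1, 2, 3, 4, 5, 6, 7, 8, 9, 10, 11.

11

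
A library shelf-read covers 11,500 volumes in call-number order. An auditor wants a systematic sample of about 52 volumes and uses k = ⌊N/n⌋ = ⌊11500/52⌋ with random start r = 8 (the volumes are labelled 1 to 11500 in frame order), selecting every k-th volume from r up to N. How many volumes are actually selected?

k = ⌊11500/52⌋ = 221
Achieved size = ⌊(11500 − 8)/221⌋ + 1 = ⌊11492/221⌋ + 1 = 52 + 1 = 53
(last selection: 8 + 52×221 = 11500 ≤ 11500; next would be 11721 > 11500)

53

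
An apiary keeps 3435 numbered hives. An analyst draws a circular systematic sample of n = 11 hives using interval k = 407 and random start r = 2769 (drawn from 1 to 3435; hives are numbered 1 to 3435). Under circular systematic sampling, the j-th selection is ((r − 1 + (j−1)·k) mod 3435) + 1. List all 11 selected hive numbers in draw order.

2769, 3176, 148, 555, 962, 1369, 1776, 2183, 2590, 2997, 3404

Selection 1: 2769
Selection 2: 2769 + 407 = 3176
Selection 3: 3176 + 407 = 3583 → 3583 − 3435 = 148
Selection 4: 148 + 407 = 555
Selection 5: 555 + 407 = 962
Selection 6: 962 + 407 = 1369
Selection 7: 1369 + 407 = 1776
Selection 8: 1776 + 407 = 2183
Selection 9: 2183 + 407 = 2590
Selection 10: 2590 + 407 = 2997
Selection 11: 2997 + 407 = 3404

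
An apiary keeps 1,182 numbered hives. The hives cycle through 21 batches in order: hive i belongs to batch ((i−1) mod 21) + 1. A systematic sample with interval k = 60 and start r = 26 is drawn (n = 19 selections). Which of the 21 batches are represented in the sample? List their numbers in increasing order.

2, 5, 8, 11, 14, 17, 20

Consecutive selections differ by k = 60, so their batch numbers differ by 60 mod 21 = 18.
gcd(60, 21) = 3, so the sample visits 21/3 = 7 distinct residues mod 21.
Start 26 is batch 5; the batches hit are 2, 5, 8, 11, 14, 17, 20.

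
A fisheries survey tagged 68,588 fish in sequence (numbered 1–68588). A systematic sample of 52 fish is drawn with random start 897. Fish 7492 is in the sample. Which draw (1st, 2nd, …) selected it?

6

k = 68588/52 = 1319
position = (7492 − 897)/1319 + 1 = 6595/1319 + 1 = 5 + 1 = 6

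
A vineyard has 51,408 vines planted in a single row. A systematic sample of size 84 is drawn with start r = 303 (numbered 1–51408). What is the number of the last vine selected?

k = 51408/84 = 612
84th selection = r + (84−1)·k = 303 + 83×612 = 303 + 50796 = 51099

51099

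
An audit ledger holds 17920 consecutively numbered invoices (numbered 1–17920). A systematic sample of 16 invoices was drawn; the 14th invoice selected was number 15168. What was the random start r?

k = 17920/16 = 1120
r = 15168 − (14−1)×1120 = 15168 − 14560 = 608

608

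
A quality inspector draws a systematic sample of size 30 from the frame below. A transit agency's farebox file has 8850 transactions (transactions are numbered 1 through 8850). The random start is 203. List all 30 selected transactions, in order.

203, 498, 793, 1088, 1383, 1678, 1973, 2268, 2563, 2858, 3153, 3448, 3743, 4038, 4333, 4628, 4923, 5218, 5513, 5808, 6103, 6398, 6693, 6988, 7283, 7578, 7873, 8168, 8463, 8758

k = N/n = 8850/30 = 295
transaction 1: 203
transaction 2: 203 + 295 = 498
transaction 3: 498 + 295 = 793
transaction 4: 793 + 295 = 1088
transaction 5: 1088 + 295 = 1383
transaction 6: 1383 + 295 = 1678
transaction 7: 1678 + 295 = 1973
transaction 8: 1973 + 295 = 2268
transaction 9: 2268 + 295 = 2563
transaction 10: 2563 + 295 = 2858
transaction 11: 2858 + 295 = 3153
transaction 12: 3153 + 295 = 3448
transaction 13: 3448 + 295 = 3743
transaction 14: 3743 + 295 = 4038
transaction 15: 4038 + 295 = 4333
transaction 16: 4333 + 295 = 4628
transaction 17: 4628 + 295 = 4923
transaction 18: 4923 + 295 = 5218
transaction 19: 5218 + 295 = 5513
transaction 20: 5513 + 295 = 5808
transaction 21: 5808 + 295 = 6103
transaction 22: 6103 + 295 = 6398
transaction 23: 6398 + 295 = 6693
transaction 24: 6693 + 295 = 6988
transaction 25: 6988 + 295 = 7283
transaction 26: 7283 + 295 = 7578
transaction 27: 7578 + 295 = 7873
transaction 28: 7873 + 295 = 8168
transaction 29: 8168 + 295 = 8463
transaction 30: 8463 + 295 = 8758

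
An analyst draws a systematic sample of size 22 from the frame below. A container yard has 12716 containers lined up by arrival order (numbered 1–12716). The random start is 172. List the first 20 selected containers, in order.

172, 750, 1328, 1906, 2484, 3062, 3640, 4218, 4796, 5374, 5952, 6530, 7108, 7686, 8264, 8842, 9420, 9998, 10576, 11154

k = N/n = 12716/22 = 578
container 1: 172
container 2: 172 + 578 = 750
container 3: 750 + 578 = 1328
container 4: 1328 + 578 = 1906
container 5: 1906 + 578 = 2484
container 6: 2484 + 578 = 3062
container 7: 3062 + 578 = 3640
container 8: 3640 + 578 = 4218
container 9: 4218 + 578 = 4796
container 10: 4796 + 578 = 5374
container 11: 5374 + 578 = 5952
container 12: 5952 + 578 = 6530
container 13: 6530 + 578 = 7108
container 14: 7108 + 578 = 7686
container 15: 7686 + 578 = 8264
container 16: 8264 + 578 = 8842
container 17: 8842 + 578 = 9420
container 18: 9420 + 578 = 9998
container 19: 9998 + 578 = 10576
container 20: 10576 + 578 = 11154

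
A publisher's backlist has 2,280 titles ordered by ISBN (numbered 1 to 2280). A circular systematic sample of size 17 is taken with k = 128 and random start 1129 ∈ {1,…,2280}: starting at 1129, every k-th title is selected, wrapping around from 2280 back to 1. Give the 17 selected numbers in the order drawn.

Selection 1: 1129
Selection 2: 1129 + 128 = 1257
Selection 3: 1257 + 128 = 1385
Selection 4: 1385 + 128 = 1513
Selection 5: 1513 + 128 = 1641
Selection 6: 1641 + 128 = 1769
Selection 7: 1769 + 128 = 1897
Selection 8: 1897 + 128 = 2025
Selection 9: 2025 + 128 = 2153
Selection 10: 2153 + 128 = 2281 → 2281 − 2280 = 1
Selection 11: 1 + 128 = 129
Selection 12: 129 + 128 = 257
Selection 13: 257 + 128 = 385
Selection 14: 385 + 128 = 513
Selection 15: 513 + 128 = 641
Selection 16: 641 + 128 = 769
Selection 17: 769 + 128 = 897

1129, 1257, 1385, 1513, 1641, 1769, 1897, 2025, 2153, 1, 129, 257, 385, 513, 641, 769, 897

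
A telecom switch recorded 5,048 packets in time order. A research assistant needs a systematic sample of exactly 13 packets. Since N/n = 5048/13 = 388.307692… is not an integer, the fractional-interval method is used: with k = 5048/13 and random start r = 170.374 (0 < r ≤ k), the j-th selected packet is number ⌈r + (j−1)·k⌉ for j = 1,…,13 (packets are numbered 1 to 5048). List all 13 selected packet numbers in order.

j=1: r + 0k = 170.374 → ⌈·⌉ = 171
j=2: r + 1k = 558.681692… → ⌈·⌉ = 559
j=3: r + 2k = 946.989384… → ⌈·⌉ = 947
j=4: r + 3k = 1335.297076… → ⌈·⌉ = 1336
j=5: r + 4k = 1723.604769… → ⌈·⌉ = 1724
j=6: r + 5k = 2111.912461… → ⌈·⌉ = 2112
j=7: r + 6k = 2500.220153… → ⌈·⌉ = 2501
j=8: r + 7k = 2888.527846… → ⌈·⌉ = 2889
j=9: r + 8k = 3276.835538… → ⌈·⌉ = 3277
j=10: r + 9k = 3665.143230… → ⌈·⌉ = 3666
j=11: r + 10k = 4053.450923… → ⌈·⌉ = 4054
j=12: r + 11k = 4441.758615… → ⌈·⌉ = 4442
j=13: r + 12k = 4830.066307… → ⌈·⌉ = 4831

171, 559, 947, 1336, 1724, 2112, 2501, 2889, 3277, 3666, 4054, 4442, 4831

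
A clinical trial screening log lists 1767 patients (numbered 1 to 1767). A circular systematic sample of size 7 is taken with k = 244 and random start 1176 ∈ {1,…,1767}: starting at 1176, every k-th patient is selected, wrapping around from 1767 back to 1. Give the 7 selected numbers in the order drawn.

1176, 1420, 1664, 141, 385, 629, 873

Selection 1: 1176
Selection 2: 1176 + 244 = 1420
Selection 3: 1420 + 244 = 1664
Selection 4: 1664 + 244 = 1908 → 1908 − 1767 = 141
Selection 5: 141 + 244 = 385
Selection 6: 385 + 244 = 629
Selection 7: 629 + 244 = 873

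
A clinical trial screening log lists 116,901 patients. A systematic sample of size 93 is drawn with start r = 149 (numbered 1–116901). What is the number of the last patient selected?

115793

k = 116901/93 = 1257
93rd selection = r + (93−1)·k = 149 + 92×1257 = 149 + 115644 = 115793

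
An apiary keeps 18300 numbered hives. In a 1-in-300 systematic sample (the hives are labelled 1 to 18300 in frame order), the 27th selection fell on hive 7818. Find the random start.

k = 300
r = 7818 − (27−1)×300 = 7818 − 7800 = 18

18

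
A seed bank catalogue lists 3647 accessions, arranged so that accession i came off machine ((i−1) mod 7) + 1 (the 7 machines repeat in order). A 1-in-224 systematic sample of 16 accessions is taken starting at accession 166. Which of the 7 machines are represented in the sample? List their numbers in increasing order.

Consecutive selections differ by k = 224, so their machine numbers differ by 224 mod 7 = 0.
gcd(224, 7) = 7, so the sample visits 7/7 = 1 distinct residues mod 7.
Start 166 is machine 5; the machines hit are 5.

5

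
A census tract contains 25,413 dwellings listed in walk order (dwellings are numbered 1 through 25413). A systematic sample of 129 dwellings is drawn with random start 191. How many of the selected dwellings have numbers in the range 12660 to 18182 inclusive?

k = 25413/129 = 197
First selection ≥ 12660: 191 + ⌈(12660−191)/197⌉·197 = 191 + 64×197 = 12799
Last selection ≤ 18182: 191 + ⌊(18182−191)/197⌋·197 = 191 + 91×197 = 18118
Count = 91 − 64 + 1 = 28

28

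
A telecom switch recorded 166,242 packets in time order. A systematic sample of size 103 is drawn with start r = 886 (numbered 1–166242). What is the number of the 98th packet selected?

k = 166242/103 = 1614
98th selection = r + (98−1)·k = 886 + 97×1614 = 886 + 156558 = 157444

157444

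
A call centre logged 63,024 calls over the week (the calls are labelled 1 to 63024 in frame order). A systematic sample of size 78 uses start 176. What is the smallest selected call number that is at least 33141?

33304

k = 63024/78 = 808
Steps past start: ⌈(33141 − 176)/808⌉ = ⌈32965/808⌉ = 41
Selected call: 176 + 41×808 = 33304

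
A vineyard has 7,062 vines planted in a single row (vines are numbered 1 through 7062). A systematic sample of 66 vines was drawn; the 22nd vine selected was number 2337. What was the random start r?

90

k = 7062/66 = 107
r = 2337 − (22−1)×107 = 2337 − 2247 = 90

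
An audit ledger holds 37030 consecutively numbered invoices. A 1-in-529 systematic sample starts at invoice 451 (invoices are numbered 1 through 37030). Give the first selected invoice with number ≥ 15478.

15792

k = 529
Steps past start: ⌈(15478 − 451)/529⌉ = ⌈15027/529⌉ = 29
Selected invoice: 451 + 29×529 = 15792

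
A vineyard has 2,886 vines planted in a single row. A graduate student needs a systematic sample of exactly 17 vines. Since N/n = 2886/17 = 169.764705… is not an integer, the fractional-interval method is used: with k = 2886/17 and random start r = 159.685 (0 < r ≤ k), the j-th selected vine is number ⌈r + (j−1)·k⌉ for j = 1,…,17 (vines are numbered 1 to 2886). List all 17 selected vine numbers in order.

160, 330, 500, 669, 839, 1009, 1179, 1349, 1518, 1688, 1858, 2028, 2197, 2367, 2537, 2707, 2876

j=1: r + 0k = 159.685 → ⌈·⌉ = 160
j=2: r + 1k = 329.449705… → ⌈·⌉ = 330
j=3: r + 2k = 499.214411… → ⌈·⌉ = 500
j=4: r + 3k = 668.979117… → ⌈·⌉ = 669
j=5: r + 4k = 838.743823… → ⌈·⌉ = 839
j=6: r + 5k = 1008.508529… → ⌈·⌉ = 1009
j=7: r + 6k = 1178.273235… → ⌈·⌉ = 1179
j=8: r + 7k = 1348.037941… → ⌈·⌉ = 1349
j=9: r + 8k = 1517.802647… → ⌈·⌉ = 1518
j=10: r + 9k = 1687.567352… → ⌈·⌉ = 1688
j=11: r + 10k = 1857.332058… → ⌈·⌉ = 1858
j=12: r + 11k = 2027.096764… → ⌈·⌉ = 2028
j=13: r + 12k = 2196.861470… → ⌈·⌉ = 2197
j=14: r + 13k = 2366.626176… → ⌈·⌉ = 2367
j=15: r + 14k = 2536.390882… → ⌈·⌉ = 2537
j=16: r + 15k = 2706.155588… → ⌈·⌉ = 2707
j=17: r + 16k = 2875.920294… → ⌈·⌉ = 2876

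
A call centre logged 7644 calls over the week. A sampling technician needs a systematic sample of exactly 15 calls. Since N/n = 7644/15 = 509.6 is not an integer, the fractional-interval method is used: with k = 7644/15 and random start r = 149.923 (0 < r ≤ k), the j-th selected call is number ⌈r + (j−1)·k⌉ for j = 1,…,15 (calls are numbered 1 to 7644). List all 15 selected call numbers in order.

150, 660, 1170, 1679, 2189, 2698, 3208, 3718, 4227, 4737, 5246, 5756, 6266, 6775, 7285

j=1: r + 0k = 149.923 → ⌈·⌉ = 150
j=2: r + 1k = 659.523 → ⌈·⌉ = 660
j=3: r + 2k = 1169.123 → ⌈·⌉ = 1170
j=4: r + 3k = 1678.723 → ⌈·⌉ = 1679
j=5: r + 4k = 2188.323 → ⌈·⌉ = 2189
j=6: r + 5k = 2697.923 → ⌈·⌉ = 2698
j=7: r + 6k = 3207.523 → ⌈·⌉ = 3208
j=8: r + 7k = 3717.123 → ⌈·⌉ = 3718
j=9: r + 8k = 4226.723 → ⌈·⌉ = 4227
j=10: r + 9k = 4736.323 → ⌈·⌉ = 4737
j=11: r + 10k = 5245.923 → ⌈·⌉ = 5246
j=12: r + 11k = 5755.523 → ⌈·⌉ = 5756
j=13: r + 12k = 6265.123 → ⌈·⌉ = 6266
j=14: r + 13k = 6774.723 → ⌈·⌉ = 6775
j=15: r + 14k = 7284.323 → ⌈·⌉ = 7285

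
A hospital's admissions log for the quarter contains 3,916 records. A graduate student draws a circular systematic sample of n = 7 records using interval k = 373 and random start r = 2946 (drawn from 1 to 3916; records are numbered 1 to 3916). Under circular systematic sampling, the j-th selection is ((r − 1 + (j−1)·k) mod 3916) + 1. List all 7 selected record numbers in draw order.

Selection 1: 2946
Selection 2: 2946 + 373 = 3319
Selection 3: 3319 + 373 = 3692
Selection 4: 3692 + 373 = 4065 → 4065 − 3916 = 149
Selection 5: 149 + 373 = 522
Selection 6: 522 + 373 = 895
Selection 7: 895 + 373 = 1268

2946, 3319, 3692, 149, 522, 895, 1268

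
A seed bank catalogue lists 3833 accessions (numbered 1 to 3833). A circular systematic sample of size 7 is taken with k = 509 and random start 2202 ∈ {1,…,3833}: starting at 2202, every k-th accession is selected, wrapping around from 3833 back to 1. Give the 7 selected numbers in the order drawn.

Selection 1: 2202
Selection 2: 2202 + 509 = 2711
Selection 3: 2711 + 509 = 3220
Selection 4: 3220 + 509 = 3729
Selection 5: 3729 + 509 = 4238 → 4238 − 3833 = 405
Selection 6: 405 + 509 = 914
Selection 7: 914 + 509 = 1423

2202, 2711, 3220, 3729, 405, 914, 1423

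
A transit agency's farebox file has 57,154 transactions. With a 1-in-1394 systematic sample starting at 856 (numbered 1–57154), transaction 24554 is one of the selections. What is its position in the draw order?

18

k = 1394
position = (24554 − 856)/1394 + 1 = 23698/1394 + 1 = 17 + 1 = 18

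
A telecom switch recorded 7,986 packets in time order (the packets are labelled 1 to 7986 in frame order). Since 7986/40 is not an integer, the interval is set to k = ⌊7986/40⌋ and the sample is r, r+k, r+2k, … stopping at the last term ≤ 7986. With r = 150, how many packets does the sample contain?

40

k = ⌊7986/40⌋ = 199
Achieved size = ⌊(7986 − 150)/199⌋ + 1 = ⌊7836/199⌋ + 1 = 39 + 1 = 40
(last selection: 150 + 39×199 = 7911 ≤ 7986; next would be 8110 > 7986)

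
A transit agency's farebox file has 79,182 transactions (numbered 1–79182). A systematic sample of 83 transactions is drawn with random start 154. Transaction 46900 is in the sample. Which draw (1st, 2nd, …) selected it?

k = 79182/83 = 954
position = (46900 − 154)/954 + 1 = 46746/954 + 1 = 49 + 1 = 50

50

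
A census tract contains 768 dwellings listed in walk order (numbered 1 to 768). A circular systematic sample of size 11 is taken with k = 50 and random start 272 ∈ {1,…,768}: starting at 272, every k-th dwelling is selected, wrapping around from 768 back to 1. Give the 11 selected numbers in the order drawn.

272, 322, 372, 422, 472, 522, 572, 622, 672, 722, 4

Selection 1: 272
Selection 2: 272 + 50 = 322
Selection 3: 322 + 50 = 372
Selection 4: 372 + 50 = 422
Selection 5: 422 + 50 = 472
Selection 6: 472 + 50 = 522
Selection 7: 522 + 50 = 572
Selection 8: 572 + 50 = 622
Selection 9: 622 + 50 = 672
Selection 10: 672 + 50 = 722
Selection 11: 722 + 50 = 772 → 772 − 768 = 4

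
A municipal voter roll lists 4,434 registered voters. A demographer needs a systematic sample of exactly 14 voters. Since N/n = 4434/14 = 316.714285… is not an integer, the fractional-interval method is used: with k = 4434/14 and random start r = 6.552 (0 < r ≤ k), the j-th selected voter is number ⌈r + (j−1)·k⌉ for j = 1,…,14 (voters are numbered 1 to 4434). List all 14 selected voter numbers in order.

j=1: r + 0k = 6.552 → ⌈·⌉ = 7
j=2: r + 1k = 323.266285… → ⌈·⌉ = 324
j=3: r + 2k = 639.980571… → ⌈·⌉ = 640
j=4: r + 3k = 956.694857… → ⌈·⌉ = 957
j=5: r + 4k = 1273.409142… → ⌈·⌉ = 1274
j=6: r + 5k = 1590.123428… → ⌈·⌉ = 1591
j=7: r + 6k = 1906.837714… → ⌈·⌉ = 1907
j=8: r + 7k = 2223.552 → ⌈·⌉ = 2224
j=9: r + 8k = 2540.266285… → ⌈·⌉ = 2541
j=10: r + 9k = 2856.980571… → ⌈·⌉ = 2857
j=11: r + 10k = 3173.694857… → ⌈·⌉ = 3174
j=12: r + 11k = 3490.409142… → ⌈·⌉ = 3491
j=13: r + 12k = 3807.123428… → ⌈·⌉ = 3808
j=14: r + 13k = 4123.837714… → ⌈·⌉ = 4124

7, 324, 640, 957, 1274, 1591, 1907, 2224, 2541, 2857, 3174, 3491, 3808, 4124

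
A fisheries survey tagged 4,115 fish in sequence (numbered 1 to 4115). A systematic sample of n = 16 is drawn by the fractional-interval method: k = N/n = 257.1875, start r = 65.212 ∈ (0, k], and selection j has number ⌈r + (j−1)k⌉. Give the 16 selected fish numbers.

j=1: r + 0k = 65.212 → ⌈·⌉ = 66
j=2: r + 1k = 322.3995 → ⌈·⌉ = 323
j=3: r + 2k = 579.587 → ⌈·⌉ = 580
j=4: r + 3k = 836.7745 → ⌈·⌉ = 837
j=5: r + 4k = 1093.962 → ⌈·⌉ = 1094
j=6: r + 5k = 1351.1495 → ⌈·⌉ = 1352
j=7: r + 6k = 1608.337 → ⌈·⌉ = 1609
j=8: r + 7k = 1865.5245 → ⌈·⌉ = 1866
j=9: r + 8k = 2122.712 → ⌈·⌉ = 2123
j=10: r + 9k = 2379.8995 → ⌈·⌉ = 2380
j=11: r + 10k = 2637.087 → ⌈·⌉ = 2638
j=12: r + 11k = 2894.2745 → ⌈·⌉ = 2895
j=13: r + 12k = 3151.462 → ⌈·⌉ = 3152
j=14: r + 13k = 3408.6495 → ⌈·⌉ = 3409
j=15: r + 14k = 3665.837 → ⌈·⌉ = 3666
j=16: r + 15k = 3923.0245 → ⌈·⌉ = 3924

66, 323, 580, 837, 1094, 1352, 1609, 1866, 2123, 2380, 2638, 2895, 3152, 3409, 3666, 3924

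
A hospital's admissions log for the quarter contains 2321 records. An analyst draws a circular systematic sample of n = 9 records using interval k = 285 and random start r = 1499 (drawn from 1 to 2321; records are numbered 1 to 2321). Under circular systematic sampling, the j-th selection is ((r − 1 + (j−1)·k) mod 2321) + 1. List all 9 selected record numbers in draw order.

1499, 1784, 2069, 33, 318, 603, 888, 1173, 1458

Selection 1: 1499
Selection 2: 1499 + 285 = 1784
Selection 3: 1784 + 285 = 2069
Selection 4: 2069 + 285 = 2354 → 2354 − 2321 = 33
Selection 5: 33 + 285 = 318
Selection 6: 318 + 285 = 603
Selection 7: 603 + 285 = 888
Selection 8: 888 + 285 = 1173
Selection 9: 1173 + 285 = 1458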